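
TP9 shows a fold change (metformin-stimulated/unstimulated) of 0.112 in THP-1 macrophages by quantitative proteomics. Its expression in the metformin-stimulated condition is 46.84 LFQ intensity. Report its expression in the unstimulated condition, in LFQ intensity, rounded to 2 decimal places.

418.21

unstimulated expression = 46.84 / 0.112 = 418.21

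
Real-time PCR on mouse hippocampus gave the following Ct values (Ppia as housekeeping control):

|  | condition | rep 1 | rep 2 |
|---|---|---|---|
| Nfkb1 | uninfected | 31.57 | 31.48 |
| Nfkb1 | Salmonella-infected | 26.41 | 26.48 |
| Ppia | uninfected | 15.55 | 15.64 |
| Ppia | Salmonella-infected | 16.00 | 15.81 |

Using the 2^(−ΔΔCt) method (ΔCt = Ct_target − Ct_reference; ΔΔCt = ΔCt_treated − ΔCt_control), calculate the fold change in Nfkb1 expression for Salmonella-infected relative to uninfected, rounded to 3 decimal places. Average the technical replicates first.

41.933

Mean Ct: Nfkb1 uninfected 31.525; Nfkb1 Salmonella-infected 26.445; Ppia uninfected 15.595; Ppia Salmonella-infected 15.905
ΔCt(uninfected) = 31.525 − 15.595 = 15.930
ΔCt(Salmonella-infected) = 26.445 − 15.905 = 10.540
ΔΔCt = 10.540 − 15.930 = -5.390
Fold change = 2^(−(-5.390)) = 2^5.390 = 41.9326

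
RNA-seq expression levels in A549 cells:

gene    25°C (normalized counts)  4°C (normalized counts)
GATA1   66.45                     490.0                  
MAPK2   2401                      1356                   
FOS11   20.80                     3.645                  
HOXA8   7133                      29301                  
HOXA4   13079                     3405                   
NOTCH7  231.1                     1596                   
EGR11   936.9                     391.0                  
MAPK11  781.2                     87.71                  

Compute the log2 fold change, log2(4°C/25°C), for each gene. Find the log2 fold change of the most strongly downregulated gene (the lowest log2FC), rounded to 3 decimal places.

-3.155

log2(490.0/66.45) = 2.882  (GATA1)
log2(1356/2401) = -0.824  (MAPK2)
log2(3.645/20.80) = -2.513  (FOS11)
log2(29301/7133) = 2.038  (HOXA8)
log2(3405/13079) = -1.942  (HOXA4)
log2(1596/231.1) = 2.788  (NOTCH7)
log2(391.0/936.9) = -1.261  (EGR11)
log2(87.71/781.2) = -3.155  (MAPK11)
MAPK11 is most strongly downregulated.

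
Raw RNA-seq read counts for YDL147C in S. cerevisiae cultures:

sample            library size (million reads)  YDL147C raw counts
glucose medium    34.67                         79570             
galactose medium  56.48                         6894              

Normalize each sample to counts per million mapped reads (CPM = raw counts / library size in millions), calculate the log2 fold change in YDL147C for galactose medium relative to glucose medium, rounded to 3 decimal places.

CPM(glucose medium) = 79570 / 34.67 = 2295.0678
CPM(galactose medium) = 6894 / 56.48 = 122.0609
Fold change = 122.0609 / 2295.0678 = 0.05318
log2(0.05318) = -4.2329

-4.233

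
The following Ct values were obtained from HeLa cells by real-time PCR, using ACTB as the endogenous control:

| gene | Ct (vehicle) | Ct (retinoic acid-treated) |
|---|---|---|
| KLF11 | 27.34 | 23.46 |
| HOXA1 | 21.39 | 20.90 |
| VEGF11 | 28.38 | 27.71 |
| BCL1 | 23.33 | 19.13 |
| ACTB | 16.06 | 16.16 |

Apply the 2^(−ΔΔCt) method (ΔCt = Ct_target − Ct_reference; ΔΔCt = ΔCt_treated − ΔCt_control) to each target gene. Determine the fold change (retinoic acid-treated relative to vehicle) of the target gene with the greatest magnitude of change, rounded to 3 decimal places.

19.698

KLF11: ΔΔCt = (23.46−16.16) − (27.34−16.06) = 7.30 − 11.28 = -3.98; fold change = 2^3.98 = 15.780
HOXA1: ΔΔCt = (20.90−16.16) − (21.39−16.06) = 4.74 − 5.33 = -0.59; fold change = 2^0.59 = 1.505
VEGF11: ΔΔCt = (27.71−16.16) − (28.38−16.06) = 11.55 − 12.32 = -0.77; fold change = 2^0.77 = 1.705
BCL1: ΔΔCt = (19.13−16.16) − (23.33−16.06) = 2.97 − 7.27 = -4.30; fold change = 2^4.30 = 19.698
BCL1 has the largest |ΔΔCt| = 4.30.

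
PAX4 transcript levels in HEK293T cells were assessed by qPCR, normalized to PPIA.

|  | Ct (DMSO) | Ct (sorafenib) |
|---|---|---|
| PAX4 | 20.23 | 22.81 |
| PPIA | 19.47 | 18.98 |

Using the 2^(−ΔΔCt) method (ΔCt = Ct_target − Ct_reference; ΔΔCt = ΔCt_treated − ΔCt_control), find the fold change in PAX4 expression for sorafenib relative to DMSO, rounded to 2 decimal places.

0.12

ΔCt(DMSO) = 20.230 − 19.470 = 0.760
ΔCt(sorafenib) = 22.810 − 18.980 = 3.830
ΔΔCt = 3.830 − 0.760 = 3.070
Fold change = 2^(−3.070) = 0.119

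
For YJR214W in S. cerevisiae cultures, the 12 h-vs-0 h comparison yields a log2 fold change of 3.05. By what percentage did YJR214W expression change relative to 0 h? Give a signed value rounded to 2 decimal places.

Fold change = 2^(3.05) = 8.2821
Percent change = (FC − 1) × 100% = (8.2821 − 1) × 100 = 728.21%

728.21%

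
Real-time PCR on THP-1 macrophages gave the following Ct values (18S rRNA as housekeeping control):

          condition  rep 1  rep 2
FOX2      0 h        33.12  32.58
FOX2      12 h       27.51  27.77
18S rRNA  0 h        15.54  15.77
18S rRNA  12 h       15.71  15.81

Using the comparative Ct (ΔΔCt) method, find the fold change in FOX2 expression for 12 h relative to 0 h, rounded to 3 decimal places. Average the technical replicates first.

Mean Ct: FOX2 0 h 32.850; FOX2 12 h 27.640; 18S rRNA 0 h 15.655; 18S rRNA 12 h 15.760
ΔCt(0 h) = 32.850 − 15.655 = 17.195
ΔCt(12 h) = 27.640 − 15.760 = 11.880
ΔΔCt = 11.880 − 17.195 = -5.315
Fold change = 2^(−(-5.315)) = 2^5.315 = 39.8084

39.808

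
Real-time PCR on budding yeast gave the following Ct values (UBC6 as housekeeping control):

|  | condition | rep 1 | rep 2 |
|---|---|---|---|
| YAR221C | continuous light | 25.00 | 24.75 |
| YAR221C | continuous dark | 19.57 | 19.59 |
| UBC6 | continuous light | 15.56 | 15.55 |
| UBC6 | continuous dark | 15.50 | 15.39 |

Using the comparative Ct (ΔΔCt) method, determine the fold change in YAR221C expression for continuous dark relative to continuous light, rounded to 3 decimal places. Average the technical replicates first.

Mean Ct: YAR221C continuous light 24.875; YAR221C continuous dark 19.580; UBC6 continuous light 15.555; UBC6 continuous dark 15.445
ΔCt(continuous light) = 24.875 − 15.555 = 9.320
ΔCt(continuous dark) = 19.580 − 15.445 = 4.135
ΔΔCt = 4.135 − 9.320 = -5.185
Fold change = 2^(−(-5.185)) = 2^5.185 = 36.3781

36.378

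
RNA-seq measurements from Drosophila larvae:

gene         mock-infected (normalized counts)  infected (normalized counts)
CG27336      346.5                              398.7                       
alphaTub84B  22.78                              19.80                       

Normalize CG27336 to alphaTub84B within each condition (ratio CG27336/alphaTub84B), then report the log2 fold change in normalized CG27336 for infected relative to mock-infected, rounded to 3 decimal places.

CG27336/alphaTub84B (mock-infected) = 346.5 / 22.78 = 15.211
CG27336/alphaTub84B (infected) = 398.7 / 19.80 = 20.136
Fold change = 20.136 / 15.211 = 1.3238
log2(1.3238) = 0.4047

0.405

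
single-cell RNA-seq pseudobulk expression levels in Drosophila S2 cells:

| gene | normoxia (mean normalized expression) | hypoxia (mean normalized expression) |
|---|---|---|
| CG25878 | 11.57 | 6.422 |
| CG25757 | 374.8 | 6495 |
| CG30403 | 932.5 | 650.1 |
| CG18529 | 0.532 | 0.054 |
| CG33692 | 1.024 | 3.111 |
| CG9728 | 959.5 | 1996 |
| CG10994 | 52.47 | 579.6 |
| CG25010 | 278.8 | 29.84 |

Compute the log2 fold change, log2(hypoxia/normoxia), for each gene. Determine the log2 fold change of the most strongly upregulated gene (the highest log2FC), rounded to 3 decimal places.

4.115

log2(6.422/11.57) = -0.849  (CG25878)
log2(6495/374.8) = 4.115  (CG25757)
log2(650.1/932.5) = -0.520  (CG30403)
log2(0.054/0.532) = -3.300  (CG18529)
log2(3.111/1.024) = 1.603  (CG33692)
log2(1996/959.5) = 1.057  (CG9728)
log2(579.6/52.47) = 3.465  (CG10994)
log2(29.84/278.8) = -3.224  (CG25010)
CG25757 is most strongly upregulated.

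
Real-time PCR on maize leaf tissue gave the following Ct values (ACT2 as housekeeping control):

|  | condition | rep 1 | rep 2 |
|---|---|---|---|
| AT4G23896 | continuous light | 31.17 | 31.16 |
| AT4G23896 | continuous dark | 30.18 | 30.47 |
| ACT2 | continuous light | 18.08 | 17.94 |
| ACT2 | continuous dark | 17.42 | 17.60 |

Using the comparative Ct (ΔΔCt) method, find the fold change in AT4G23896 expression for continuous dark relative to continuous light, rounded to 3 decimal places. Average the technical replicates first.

Mean Ct: AT4G23896 continuous light 31.165; AT4G23896 continuous dark 30.325; ACT2 continuous light 18.010; ACT2 continuous dark 17.510
ΔCt(continuous light) = 31.165 − 18.010 = 13.155
ΔCt(continuous dark) = 30.325 − 17.510 = 12.815
ΔΔCt = 12.815 − 13.155 = -0.340
Fold change = 2^(−(-0.340)) = 2^0.340 = 1.2658

1.266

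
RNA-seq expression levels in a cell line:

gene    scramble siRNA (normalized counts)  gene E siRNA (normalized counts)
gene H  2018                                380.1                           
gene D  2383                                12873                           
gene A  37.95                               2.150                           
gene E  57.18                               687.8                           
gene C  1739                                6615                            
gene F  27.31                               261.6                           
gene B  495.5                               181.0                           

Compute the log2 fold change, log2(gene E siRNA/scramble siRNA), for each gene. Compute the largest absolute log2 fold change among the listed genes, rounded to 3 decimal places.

4.142

log2(380.1/2018) = -2.408  (gene H)
log2(12873/2383) = 2.433  (gene D)
log2(2.150/37.95) = -4.142  (gene A)
log2(687.8/57.18) = 3.588  (gene E)
log2(6615/1739) = 1.927  (gene C)
log2(261.6/27.31) = 3.260  (gene F)
log2(181.0/495.5) = -1.453  (gene B)
The largest magnitude belongs to gene A.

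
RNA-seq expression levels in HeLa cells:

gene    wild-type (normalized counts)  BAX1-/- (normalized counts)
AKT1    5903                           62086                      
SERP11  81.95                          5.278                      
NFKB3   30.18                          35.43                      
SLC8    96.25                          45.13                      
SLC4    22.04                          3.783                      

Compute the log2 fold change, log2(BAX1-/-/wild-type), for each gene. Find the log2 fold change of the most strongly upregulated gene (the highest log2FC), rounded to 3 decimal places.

log2(62086/5903) = 3.395  (AKT1)
log2(5.278/81.95) = -3.957  (SERP11)
log2(35.43/30.18) = 0.231  (NFKB3)
log2(45.13/96.25) = -1.093  (SLC8)
log2(3.783/22.04) = -2.543  (SLC4)
AKT1 is most strongly upregulated.

3.395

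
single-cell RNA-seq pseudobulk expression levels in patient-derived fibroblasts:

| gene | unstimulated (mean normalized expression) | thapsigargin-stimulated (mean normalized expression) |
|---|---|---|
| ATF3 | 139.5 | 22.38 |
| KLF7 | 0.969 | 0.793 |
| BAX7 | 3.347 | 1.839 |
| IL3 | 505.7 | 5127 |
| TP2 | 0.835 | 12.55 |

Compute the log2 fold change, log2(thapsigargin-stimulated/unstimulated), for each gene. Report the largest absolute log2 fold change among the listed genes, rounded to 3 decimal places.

3.910

log2(22.38/139.5) = -2.640  (ATF3)
log2(0.793/0.969) = -0.289  (KLF7)
log2(1.839/3.347) = -0.864  (BAX7)
log2(5127/505.7) = 3.342  (IL3)
log2(12.55/0.835) = 3.910  (TP2)
The largest magnitude belongs to TP2.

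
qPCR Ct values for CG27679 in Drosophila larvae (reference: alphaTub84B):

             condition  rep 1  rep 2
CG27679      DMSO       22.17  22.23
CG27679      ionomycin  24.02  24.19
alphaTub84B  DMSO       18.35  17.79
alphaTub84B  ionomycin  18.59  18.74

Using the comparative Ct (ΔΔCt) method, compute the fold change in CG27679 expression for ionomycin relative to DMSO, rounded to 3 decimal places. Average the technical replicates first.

0.403

Mean Ct: CG27679 DMSO 22.200; CG27679 ionomycin 24.105; alphaTub84B DMSO 18.070; alphaTub84B ionomycin 18.665
ΔCt(DMSO) = 22.200 − 18.070 = 4.130
ΔCt(ionomycin) = 24.105 − 18.665 = 5.440
ΔΔCt = 5.440 − 4.130 = 1.310
Fold change = 2^(−1.310) = 0.4033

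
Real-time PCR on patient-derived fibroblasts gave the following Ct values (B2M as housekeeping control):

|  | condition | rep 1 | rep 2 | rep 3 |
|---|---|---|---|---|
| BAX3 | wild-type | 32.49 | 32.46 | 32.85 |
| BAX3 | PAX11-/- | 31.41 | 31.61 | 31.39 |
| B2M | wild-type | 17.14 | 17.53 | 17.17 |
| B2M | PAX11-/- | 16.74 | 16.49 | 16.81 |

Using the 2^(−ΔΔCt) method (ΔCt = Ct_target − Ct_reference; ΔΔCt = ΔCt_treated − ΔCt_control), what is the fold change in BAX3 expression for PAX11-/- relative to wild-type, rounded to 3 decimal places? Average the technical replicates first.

1.444

Mean Ct: BAX3 wild-type 32.600; BAX3 PAX11-/- 31.470; B2M wild-type 17.280; B2M PAX11-/- 16.680
ΔCt(wild-type) = 32.600 − 17.280 = 15.320
ΔCt(PAX11-/-) = 31.470 − 16.680 = 14.790
ΔΔCt = 14.790 − 15.320 = -0.530
Fold change = 2^(−(-0.530)) = 2^0.530 = 1.4439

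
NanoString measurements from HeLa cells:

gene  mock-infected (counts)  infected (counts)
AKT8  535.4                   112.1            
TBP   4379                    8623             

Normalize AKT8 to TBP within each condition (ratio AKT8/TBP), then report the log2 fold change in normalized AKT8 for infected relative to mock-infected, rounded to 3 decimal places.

AKT8/TBP (mock-infected) = 535.4 / 4379 = 0.12227
AKT8/TBP (infected) = 112.1 / 8623 = 0.013
Fold change = 0.013 / 0.12227 = 0.1063
log2(0.1063) = -3.2334

-3.233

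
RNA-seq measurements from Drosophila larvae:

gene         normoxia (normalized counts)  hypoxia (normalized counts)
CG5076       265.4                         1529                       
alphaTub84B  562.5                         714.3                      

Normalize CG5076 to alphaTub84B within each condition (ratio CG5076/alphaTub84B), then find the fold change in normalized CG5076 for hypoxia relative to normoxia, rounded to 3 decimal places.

CG5076/alphaTub84B (normoxia) = 265.4 / 562.5 = 0.47182
CG5076/alphaTub84B (hypoxia) = 1529 / 714.3 = 2.1406
Fold change = 2.1406 / 0.47182 = 4.5368

4.537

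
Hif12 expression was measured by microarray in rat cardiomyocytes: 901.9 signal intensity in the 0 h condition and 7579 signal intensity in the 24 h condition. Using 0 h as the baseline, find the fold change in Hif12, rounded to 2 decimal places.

Fold change = 7579 / 901.9 = 8.403
Hif12 is upregulated.

8.40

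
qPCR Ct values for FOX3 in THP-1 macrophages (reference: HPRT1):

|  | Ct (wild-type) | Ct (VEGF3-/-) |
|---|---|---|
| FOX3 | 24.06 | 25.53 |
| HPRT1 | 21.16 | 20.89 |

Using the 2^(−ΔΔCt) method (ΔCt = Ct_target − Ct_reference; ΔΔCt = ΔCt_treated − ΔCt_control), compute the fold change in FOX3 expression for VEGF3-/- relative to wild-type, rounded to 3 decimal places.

ΔCt(wild-type) = 24.060 − 21.160 = 2.900
ΔCt(VEGF3-/-) = 25.530 − 20.890 = 4.640
ΔΔCt = 4.640 − 2.900 = 1.740
Fold change = 2^(−1.740) = 0.2994

0.299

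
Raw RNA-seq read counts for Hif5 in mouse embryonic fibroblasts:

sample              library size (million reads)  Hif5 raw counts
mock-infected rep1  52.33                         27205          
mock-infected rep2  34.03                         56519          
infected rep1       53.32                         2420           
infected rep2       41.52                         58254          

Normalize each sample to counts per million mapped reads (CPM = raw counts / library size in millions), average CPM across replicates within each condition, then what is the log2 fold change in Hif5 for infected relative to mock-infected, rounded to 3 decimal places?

-0.590

CPM(mock-infected rep1) = 27205 / 52.33 = 519.8739
CPM(mock-infected rep2) = 56519 / 34.03 = 1660.8581
CPM(infected rep1) = 2420 / 53.32 = 45.3863
CPM(infected rep2) = 58254 / 41.52 = 1403.0347
mean CPM(mock-infected) = 1090.3660; mean CPM(infected) = 724.2105
Fold change = 724.2105 / 1090.3660 = 0.66419
log2(0.66419) = -0.5903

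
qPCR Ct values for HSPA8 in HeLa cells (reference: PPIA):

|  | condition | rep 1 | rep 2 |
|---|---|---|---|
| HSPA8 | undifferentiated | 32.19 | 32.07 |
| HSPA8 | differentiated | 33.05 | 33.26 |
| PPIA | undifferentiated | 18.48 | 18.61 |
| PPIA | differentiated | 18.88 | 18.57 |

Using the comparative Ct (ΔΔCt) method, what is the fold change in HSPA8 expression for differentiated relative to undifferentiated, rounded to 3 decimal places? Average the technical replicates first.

Mean Ct: HSPA8 undifferentiated 32.130; HSPA8 differentiated 33.155; PPIA undifferentiated 18.545; PPIA differentiated 18.725
ΔCt(undifferentiated) = 32.130 − 18.545 = 13.585
ΔCt(differentiated) = 33.155 − 18.725 = 14.430
ΔΔCt = 14.430 − 13.585 = 0.845
Fold change = 2^(−0.845) = 0.5567

0.557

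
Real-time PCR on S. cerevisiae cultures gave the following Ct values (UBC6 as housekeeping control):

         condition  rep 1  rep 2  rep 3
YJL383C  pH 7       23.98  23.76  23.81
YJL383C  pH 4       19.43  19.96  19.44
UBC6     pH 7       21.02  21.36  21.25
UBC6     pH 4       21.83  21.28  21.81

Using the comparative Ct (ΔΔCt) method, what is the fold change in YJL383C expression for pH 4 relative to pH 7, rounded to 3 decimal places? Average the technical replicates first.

25.457

Mean Ct: YJL383C pH 7 23.850; YJL383C pH 4 19.610; UBC6 pH 7 21.210; UBC6 pH 4 21.640
ΔCt(pH 7) = 23.850 − 21.210 = 2.640
ΔCt(pH 4) = 19.610 − 21.640 = -2.030
ΔΔCt = -2.030 − 2.640 = -4.670
Fold change = 2^(−(-4.670)) = 2^4.670 = 25.4572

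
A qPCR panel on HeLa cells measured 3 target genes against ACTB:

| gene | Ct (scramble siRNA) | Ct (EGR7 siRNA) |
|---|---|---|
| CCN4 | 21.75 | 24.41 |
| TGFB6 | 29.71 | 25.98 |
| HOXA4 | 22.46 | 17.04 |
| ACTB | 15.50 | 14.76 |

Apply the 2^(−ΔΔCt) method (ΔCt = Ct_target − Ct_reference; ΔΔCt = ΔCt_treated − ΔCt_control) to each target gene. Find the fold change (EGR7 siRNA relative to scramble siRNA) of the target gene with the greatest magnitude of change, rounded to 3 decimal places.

CCN4: ΔΔCt = (24.41−14.76) − (21.75−15.50) = 9.65 − 6.25 = 3.40; fold change = 2^-3.40 = 0.095
TGFB6: ΔΔCt = (25.98−14.76) − (29.71−15.50) = 11.22 − 14.21 = -2.99; fold change = 2^2.99 = 7.945
HOXA4: ΔΔCt = (17.04−14.76) − (22.46−15.50) = 2.28 − 6.96 = -4.68; fold change = 2^4.68 = 25.634
HOXA4 has the largest |ΔΔCt| = 4.68.

25.634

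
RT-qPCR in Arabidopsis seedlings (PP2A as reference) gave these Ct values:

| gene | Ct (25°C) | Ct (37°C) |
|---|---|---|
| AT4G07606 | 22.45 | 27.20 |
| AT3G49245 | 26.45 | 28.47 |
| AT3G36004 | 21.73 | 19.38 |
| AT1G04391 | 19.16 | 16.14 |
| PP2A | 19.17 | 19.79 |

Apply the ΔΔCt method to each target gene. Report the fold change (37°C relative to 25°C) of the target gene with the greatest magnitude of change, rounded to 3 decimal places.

0.057

AT4G07606: ΔΔCt = (27.20−19.79) − (22.45−19.17) = 7.41 − 3.28 = 4.13; fold change = 2^-4.13 = 0.057
AT3G49245: ΔΔCt = (28.47−19.79) − (26.45−19.17) = 8.68 − 7.28 = 1.40; fold change = 2^-1.40 = 0.379
AT3G36004: ΔΔCt = (19.38−19.79) − (21.73−19.17) = -0.41 − 2.56 = -2.97; fold change = 2^2.97 = 7.835
AT1G04391: ΔΔCt = (16.14−19.79) − (19.16−19.17) = -3.65 − (-0.01) = -3.64; fold change = 2^3.64 = 12.467
AT4G07606 has the largest |ΔΔCt| = 4.13.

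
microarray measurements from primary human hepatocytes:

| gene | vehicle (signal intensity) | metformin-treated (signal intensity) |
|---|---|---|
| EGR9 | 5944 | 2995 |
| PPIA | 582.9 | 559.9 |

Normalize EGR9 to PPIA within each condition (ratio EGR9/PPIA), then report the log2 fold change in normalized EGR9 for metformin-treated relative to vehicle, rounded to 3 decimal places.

-0.931

EGR9/PPIA (vehicle) = 5944 / 582.9 = 10.197
EGR9/PPIA (metformin-treated) = 2995 / 559.9 = 5.3492
Fold change = 5.3492 / 10.197 = 0.5246
log2(0.5246) = -0.9308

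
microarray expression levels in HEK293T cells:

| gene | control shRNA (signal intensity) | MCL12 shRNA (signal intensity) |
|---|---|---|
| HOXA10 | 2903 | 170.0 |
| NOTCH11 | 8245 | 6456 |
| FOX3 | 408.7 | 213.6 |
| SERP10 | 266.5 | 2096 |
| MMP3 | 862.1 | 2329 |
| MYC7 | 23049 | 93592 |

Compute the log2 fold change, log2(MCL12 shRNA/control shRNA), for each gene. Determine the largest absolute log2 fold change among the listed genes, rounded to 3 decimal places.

4.094

log2(170.0/2903) = -4.094  (HOXA10)
log2(6456/8245) = -0.353  (NOTCH11)
log2(213.6/408.7) = -0.936  (FOX3)
log2(2096/266.5) = 2.975  (SERP10)
log2(2329/862.1) = 1.434  (MMP3)
log2(93592/23049) = 2.022  (MYC7)
The largest magnitude belongs to HOXA10.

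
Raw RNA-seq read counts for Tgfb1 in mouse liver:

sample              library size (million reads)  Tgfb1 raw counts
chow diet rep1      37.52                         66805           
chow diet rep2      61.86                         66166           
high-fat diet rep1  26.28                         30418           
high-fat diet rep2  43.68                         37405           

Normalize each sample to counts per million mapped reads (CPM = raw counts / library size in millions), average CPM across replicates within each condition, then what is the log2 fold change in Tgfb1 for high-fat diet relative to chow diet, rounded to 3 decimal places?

CPM(chow diet rep1) = 66805 / 37.52 = 1780.5171
CPM(chow diet rep2) = 66166 / 61.86 = 1069.6088
CPM(high-fat diet rep1) = 30418 / 26.28 = 1157.4581
CPM(high-fat diet rep2) = 37405 / 43.68 = 856.3416
mean CPM(chow diet) = 1425.0629; mean CPM(high-fat diet) = 1006.8999
Fold change = 1006.8999 / 1425.0629 = 0.70657
log2(0.70657) = -0.5011

-0.501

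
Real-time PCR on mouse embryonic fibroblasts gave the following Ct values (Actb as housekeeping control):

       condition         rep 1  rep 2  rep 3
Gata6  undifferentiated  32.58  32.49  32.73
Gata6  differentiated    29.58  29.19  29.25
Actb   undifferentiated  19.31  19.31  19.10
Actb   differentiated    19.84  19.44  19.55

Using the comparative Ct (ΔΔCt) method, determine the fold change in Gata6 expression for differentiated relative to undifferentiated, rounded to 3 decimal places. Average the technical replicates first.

12.381

Mean Ct: Gata6 undifferentiated 32.600; Gata6 differentiated 29.340; Actb undifferentiated 19.240; Actb differentiated 19.610
ΔCt(undifferentiated) = 32.600 − 19.240 = 13.360
ΔCt(differentiated) = 29.340 − 19.610 = 9.730
ΔΔCt = 9.730 − 13.360 = -3.630
Fold change = 2^(−(-3.630)) = 2^3.630 = 12.3805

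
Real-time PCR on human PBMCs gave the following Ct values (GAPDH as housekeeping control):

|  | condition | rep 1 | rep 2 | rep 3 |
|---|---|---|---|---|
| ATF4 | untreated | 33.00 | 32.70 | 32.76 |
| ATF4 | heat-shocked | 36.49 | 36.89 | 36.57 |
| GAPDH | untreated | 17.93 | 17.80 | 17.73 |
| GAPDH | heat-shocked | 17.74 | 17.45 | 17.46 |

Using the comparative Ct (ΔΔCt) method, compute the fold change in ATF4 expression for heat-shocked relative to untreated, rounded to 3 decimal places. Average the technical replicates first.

Mean Ct: ATF4 untreated 32.820; ATF4 heat-shocked 36.650; GAPDH untreated 17.820; GAPDH heat-shocked 17.550
ΔCt(untreated) = 32.820 − 17.820 = 15.000
ΔCt(heat-shocked) = 36.650 − 17.550 = 19.100
ΔΔCt = 19.100 − 15.000 = 4.100
Fold change = 2^(−4.100) = 0.0583

0.058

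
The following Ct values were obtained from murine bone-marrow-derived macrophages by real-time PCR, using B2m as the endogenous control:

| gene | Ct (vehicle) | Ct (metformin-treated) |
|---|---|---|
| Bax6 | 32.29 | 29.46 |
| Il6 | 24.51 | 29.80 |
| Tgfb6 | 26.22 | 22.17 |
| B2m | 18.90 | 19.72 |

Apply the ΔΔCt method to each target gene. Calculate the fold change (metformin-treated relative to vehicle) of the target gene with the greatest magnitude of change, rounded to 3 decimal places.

Bax6: ΔΔCt = (29.46−19.72) − (32.29−18.90) = 9.74 − 13.39 = -3.65; fold change = 2^3.65 = 12.553
Il6: ΔΔCt = (29.80−19.72) − (24.51−18.90) = 10.08 − 5.61 = 4.47; fold change = 2^-4.47 = 0.045
Tgfb6: ΔΔCt = (22.17−19.72) − (26.22−18.90) = 2.45 − 7.32 = -4.87; fold change = 2^4.87 = 29.243
Tgfb6 has the largest |ΔΔCt| = 4.87.

29.243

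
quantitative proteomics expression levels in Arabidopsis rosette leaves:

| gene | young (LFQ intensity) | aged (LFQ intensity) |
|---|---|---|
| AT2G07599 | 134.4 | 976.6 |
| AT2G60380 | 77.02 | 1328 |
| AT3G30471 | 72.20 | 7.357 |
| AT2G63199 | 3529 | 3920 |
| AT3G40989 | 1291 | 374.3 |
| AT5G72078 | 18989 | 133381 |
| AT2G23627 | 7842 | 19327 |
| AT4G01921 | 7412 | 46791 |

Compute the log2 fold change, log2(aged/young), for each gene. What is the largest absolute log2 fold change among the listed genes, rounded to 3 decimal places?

log2(976.6/134.4) = 2.861  (AT2G07599)
log2(1328/77.02) = 4.108  (AT2G60380)
log2(7.357/72.20) = -3.295  (AT3G30471)
log2(3920/3529) = 0.152  (AT2G63199)
log2(374.3/1291) = -1.786  (AT3G40989)
log2(133381/18989) = 2.812  (AT5G72078)
log2(19327/7842) = 1.301  (AT2G23627)
log2(46791/7412) = 2.658  (AT4G01921)
The largest magnitude belongs to AT2G60380.

4.108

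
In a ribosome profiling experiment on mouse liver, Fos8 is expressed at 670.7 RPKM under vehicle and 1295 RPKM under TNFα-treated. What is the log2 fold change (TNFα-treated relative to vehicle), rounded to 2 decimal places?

Fold change = 1295 / 670.7 = 1.9308
log2(1.9308) = 0.949

0.95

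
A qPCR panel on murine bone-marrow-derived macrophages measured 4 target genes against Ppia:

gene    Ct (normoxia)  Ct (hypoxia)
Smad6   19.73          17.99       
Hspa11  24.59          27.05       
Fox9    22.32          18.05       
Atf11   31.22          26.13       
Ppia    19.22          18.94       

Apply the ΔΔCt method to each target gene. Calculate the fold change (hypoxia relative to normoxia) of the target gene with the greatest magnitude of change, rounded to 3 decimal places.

Smad6: ΔΔCt = (17.99−18.94) − (19.73−19.22) = -0.95 − 0.51 = -1.46; fold change = 2^1.46 = 2.751
Hspa11: ΔΔCt = (27.05−18.94) − (24.59−19.22) = 8.11 − 5.37 = 2.74; fold change = 2^-2.74 = 0.150
Fox9: ΔΔCt = (18.05−18.94) − (22.32−19.22) = -0.89 − 3.10 = -3.99; fold change = 2^3.99 = 15.889
Atf11: ΔΔCt = (26.13−18.94) − (31.22−19.22) = 7.19 − 12.00 = -4.81; fold change = 2^4.81 = 28.051
Atf11 has the largest |ΔΔCt| = 4.81.

28.051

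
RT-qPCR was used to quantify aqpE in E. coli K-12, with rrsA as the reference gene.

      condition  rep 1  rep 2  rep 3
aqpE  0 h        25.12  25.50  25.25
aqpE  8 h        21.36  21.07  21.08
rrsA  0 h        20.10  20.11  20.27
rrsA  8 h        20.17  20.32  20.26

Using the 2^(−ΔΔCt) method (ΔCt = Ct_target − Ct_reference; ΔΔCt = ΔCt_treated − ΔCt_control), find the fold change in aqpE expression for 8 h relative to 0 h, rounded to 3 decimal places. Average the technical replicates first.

18.507

Mean Ct: aqpE 0 h 25.290; aqpE 8 h 21.170; rrsA 0 h 20.160; rrsA 8 h 20.250
ΔCt(0 h) = 25.290 − 20.160 = 5.130
ΔCt(8 h) = 21.170 − 20.250 = 0.920
ΔΔCt = 0.920 − 5.130 = -4.210
Fold change = 2^(−(-4.210)) = 2^4.210 = 18.5070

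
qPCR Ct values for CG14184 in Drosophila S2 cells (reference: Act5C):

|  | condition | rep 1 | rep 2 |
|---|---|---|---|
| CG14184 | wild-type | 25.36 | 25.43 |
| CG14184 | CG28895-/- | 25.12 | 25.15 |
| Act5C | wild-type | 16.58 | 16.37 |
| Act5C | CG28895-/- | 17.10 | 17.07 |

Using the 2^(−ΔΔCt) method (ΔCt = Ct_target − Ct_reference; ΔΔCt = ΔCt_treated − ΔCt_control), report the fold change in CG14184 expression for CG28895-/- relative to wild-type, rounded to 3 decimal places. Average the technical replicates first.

Mean Ct: CG14184 wild-type 25.395; CG14184 CG28895-/- 25.135; Act5C wild-type 16.475; Act5C CG28895-/- 17.085
ΔCt(wild-type) = 25.395 − 16.475 = 8.920
ΔCt(CG28895-/-) = 25.135 − 17.085 = 8.050
ΔΔCt = 8.050 − 8.920 = -0.870
Fold change = 2^(−(-0.870)) = 2^0.870 = 1.8277

1.828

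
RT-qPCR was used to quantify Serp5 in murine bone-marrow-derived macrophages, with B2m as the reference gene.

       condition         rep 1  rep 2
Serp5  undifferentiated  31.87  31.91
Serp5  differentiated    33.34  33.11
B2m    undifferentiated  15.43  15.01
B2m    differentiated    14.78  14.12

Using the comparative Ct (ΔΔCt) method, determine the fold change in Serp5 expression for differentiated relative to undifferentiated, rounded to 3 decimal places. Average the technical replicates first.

0.232

Mean Ct: Serp5 undifferentiated 31.890; Serp5 differentiated 33.225; B2m undifferentiated 15.220; B2m differentiated 14.450
ΔCt(undifferentiated) = 31.890 − 15.220 = 16.670
ΔCt(differentiated) = 33.225 − 14.450 = 18.775
ΔΔCt = 18.775 − 16.670 = 2.105
Fold change = 2^(−2.105) = 0.2325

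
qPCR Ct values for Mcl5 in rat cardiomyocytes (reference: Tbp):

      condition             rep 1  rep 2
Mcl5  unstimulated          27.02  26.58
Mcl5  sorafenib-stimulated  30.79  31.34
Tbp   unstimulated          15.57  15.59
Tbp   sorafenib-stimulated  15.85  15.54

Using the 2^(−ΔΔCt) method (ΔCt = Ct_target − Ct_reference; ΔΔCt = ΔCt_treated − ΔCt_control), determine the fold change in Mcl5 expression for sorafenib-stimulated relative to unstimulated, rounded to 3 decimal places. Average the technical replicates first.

0.056

Mean Ct: Mcl5 unstimulated 26.800; Mcl5 sorafenib-stimulated 31.065; Tbp unstimulated 15.580; Tbp sorafenib-stimulated 15.695
ΔCt(unstimulated) = 26.800 − 15.580 = 11.220
ΔCt(sorafenib-stimulated) = 31.065 − 15.695 = 15.370
ΔΔCt = 15.370 − 11.220 = 4.150
Fold change = 2^(−4.150) = 0.0563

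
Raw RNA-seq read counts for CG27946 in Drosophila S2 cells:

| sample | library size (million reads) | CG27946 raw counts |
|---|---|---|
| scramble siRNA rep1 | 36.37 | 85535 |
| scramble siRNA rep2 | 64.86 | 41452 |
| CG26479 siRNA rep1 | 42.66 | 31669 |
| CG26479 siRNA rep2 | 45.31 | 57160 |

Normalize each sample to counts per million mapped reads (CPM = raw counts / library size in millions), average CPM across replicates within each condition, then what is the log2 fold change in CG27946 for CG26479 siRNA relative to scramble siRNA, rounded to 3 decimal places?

CPM(scramble siRNA rep1) = 85535 / 36.37 = 2351.8009
CPM(scramble siRNA rep2) = 41452 / 64.86 = 639.0996
CPM(CG26479 siRNA rep1) = 31669 / 42.66 = 742.3582
CPM(CG26479 siRNA rep2) = 57160 / 45.31 = 1261.5317
mean CPM(scramble siRNA) = 1495.4503; mean CPM(CG26479 siRNA) = 1001.9449
Fold change = 1001.9449 / 1495.4503 = 0.67000
log2(0.67000) = -0.5778

-0.578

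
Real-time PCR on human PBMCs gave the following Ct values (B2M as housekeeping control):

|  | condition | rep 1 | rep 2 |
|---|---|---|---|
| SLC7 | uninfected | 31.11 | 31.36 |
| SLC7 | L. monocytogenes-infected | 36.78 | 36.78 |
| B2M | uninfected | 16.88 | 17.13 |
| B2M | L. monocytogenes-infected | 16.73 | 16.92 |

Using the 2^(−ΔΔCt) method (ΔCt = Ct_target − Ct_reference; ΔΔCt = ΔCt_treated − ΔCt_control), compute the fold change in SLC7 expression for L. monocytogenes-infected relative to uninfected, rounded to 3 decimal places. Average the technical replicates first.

0.019

Mean Ct: SLC7 uninfected 31.235; SLC7 L. monocytogenes-infected 36.780; B2M uninfected 17.005; B2M L. monocytogenes-infected 16.825
ΔCt(uninfected) = 31.235 − 17.005 = 14.230
ΔCt(L. monocytogenes-infected) = 36.780 − 16.825 = 19.955
ΔΔCt = 19.955 − 14.230 = 5.725
Fold change = 2^(−5.725) = 0.0189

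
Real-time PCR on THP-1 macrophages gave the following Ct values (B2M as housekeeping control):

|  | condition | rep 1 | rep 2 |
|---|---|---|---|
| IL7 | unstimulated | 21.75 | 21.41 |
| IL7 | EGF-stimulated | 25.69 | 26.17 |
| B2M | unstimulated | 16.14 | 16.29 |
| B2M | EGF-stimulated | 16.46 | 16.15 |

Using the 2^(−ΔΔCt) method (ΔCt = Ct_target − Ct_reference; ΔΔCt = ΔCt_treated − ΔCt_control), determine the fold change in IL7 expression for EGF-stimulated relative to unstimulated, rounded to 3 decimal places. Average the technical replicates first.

0.052

Mean Ct: IL7 unstimulated 21.580; IL7 EGF-stimulated 25.930; B2M unstimulated 16.215; B2M EGF-stimulated 16.305
ΔCt(unstimulated) = 21.580 − 16.215 = 5.365
ΔCt(EGF-stimulated) = 25.930 − 16.305 = 9.625
ΔΔCt = 9.625 − 5.365 = 4.260
Fold change = 2^(−4.260) = 0.0522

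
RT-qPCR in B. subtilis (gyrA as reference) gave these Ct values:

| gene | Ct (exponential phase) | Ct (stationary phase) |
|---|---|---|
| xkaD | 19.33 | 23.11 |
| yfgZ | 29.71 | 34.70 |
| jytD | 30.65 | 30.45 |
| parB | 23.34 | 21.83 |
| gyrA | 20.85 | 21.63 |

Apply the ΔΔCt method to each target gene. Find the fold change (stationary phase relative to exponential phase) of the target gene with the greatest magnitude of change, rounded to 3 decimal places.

xkaD: ΔΔCt = (23.11−21.63) − (19.33−20.85) = 1.48 − (-1.52) = 3.00; fold change = 2^-3.00 = 0.125
yfgZ: ΔΔCt = (34.70−21.63) − (29.71−20.85) = 13.07 − 8.86 = 4.21; fold change = 2^-4.21 = 0.054
jytD: ΔΔCt = (30.45−21.63) − (30.65−20.85) = 8.82 − 9.80 = -0.98; fold change = 2^0.98 = 1.972
parB: ΔΔCt = (21.83−21.63) − (23.34−20.85) = 0.20 − 2.49 = -2.29; fold change = 2^2.29 = 4.891
yfgZ has the largest |ΔΔCt| = 4.21.

0.054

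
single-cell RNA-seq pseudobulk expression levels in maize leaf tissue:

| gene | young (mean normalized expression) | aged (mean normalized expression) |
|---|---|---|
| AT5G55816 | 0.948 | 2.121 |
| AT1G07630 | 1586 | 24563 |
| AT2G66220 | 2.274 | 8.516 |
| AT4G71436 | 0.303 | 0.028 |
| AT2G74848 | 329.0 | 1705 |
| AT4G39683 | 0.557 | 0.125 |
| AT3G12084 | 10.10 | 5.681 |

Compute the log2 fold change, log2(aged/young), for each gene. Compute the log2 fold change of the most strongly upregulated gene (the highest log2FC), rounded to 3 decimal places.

log2(2.121/0.948) = 1.162  (AT5G55816)
log2(24563/1586) = 3.953  (AT1G07630)
log2(8.516/2.274) = 1.905  (AT2G66220)
log2(0.028/0.303) = -3.436  (AT4G71436)
log2(1705/329.0) = 2.374  (AT2G74848)
log2(0.125/0.557) = -2.156  (AT4G39683)
log2(5.681/10.10) = -0.830  (AT3G12084)
AT1G07630 is most strongly upregulated.

3.953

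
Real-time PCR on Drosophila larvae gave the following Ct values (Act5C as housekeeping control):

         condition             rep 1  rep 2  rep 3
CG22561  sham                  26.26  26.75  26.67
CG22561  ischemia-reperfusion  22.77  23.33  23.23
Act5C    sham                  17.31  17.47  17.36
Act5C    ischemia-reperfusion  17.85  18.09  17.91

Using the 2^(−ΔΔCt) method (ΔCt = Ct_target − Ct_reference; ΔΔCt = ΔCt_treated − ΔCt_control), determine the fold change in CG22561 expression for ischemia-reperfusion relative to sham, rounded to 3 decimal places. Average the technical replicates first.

16.223

Mean Ct: CG22561 sham 26.560; CG22561 ischemia-reperfusion 23.110; Act5C sham 17.380; Act5C ischemia-reperfusion 17.950
ΔCt(sham) = 26.560 − 17.380 = 9.180
ΔCt(ischemia-reperfusion) = 23.110 − 17.950 = 5.160
ΔΔCt = 5.160 − 9.180 = -4.020
Fold change = 2^(−(-4.020)) = 2^4.020 = 16.2234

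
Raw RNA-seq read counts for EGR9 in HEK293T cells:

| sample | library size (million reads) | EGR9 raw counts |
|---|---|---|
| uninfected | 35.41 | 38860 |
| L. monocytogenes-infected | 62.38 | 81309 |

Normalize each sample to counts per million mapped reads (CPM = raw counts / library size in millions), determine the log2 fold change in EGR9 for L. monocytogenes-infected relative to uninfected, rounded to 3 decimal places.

0.248

CPM(uninfected) = 38860 / 35.41 = 1097.4301
CPM(L. monocytogenes-infected) = 81309 / 62.38 = 1303.4466
Fold change = 1303.4466 / 1097.4301 = 1.18773
log2(1.18773) = 0.2482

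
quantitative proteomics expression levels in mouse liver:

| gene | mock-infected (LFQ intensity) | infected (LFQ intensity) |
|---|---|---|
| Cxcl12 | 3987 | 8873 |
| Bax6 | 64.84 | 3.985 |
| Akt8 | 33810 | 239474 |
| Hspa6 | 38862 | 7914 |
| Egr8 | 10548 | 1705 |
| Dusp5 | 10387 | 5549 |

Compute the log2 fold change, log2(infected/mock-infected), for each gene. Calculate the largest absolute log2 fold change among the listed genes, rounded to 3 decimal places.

log2(8873/3987) = 1.154  (Cxcl12)
log2(3.985/64.84) = -4.024  (Bax6)
log2(239474/33810) = 2.824  (Akt8)
log2(7914/38862) = -2.296  (Hspa6)
log2(1705/10548) = -2.629  (Egr8)
log2(5549/10387) = -0.904  (Dusp5)
The largest magnitude belongs to Bax6.

4.024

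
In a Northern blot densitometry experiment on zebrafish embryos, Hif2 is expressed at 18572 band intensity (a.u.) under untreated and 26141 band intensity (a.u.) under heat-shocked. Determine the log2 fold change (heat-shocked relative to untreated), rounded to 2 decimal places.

Fold change = 26141 / 18572 = 1.4075
log2(1.4075) = 0.493

0.49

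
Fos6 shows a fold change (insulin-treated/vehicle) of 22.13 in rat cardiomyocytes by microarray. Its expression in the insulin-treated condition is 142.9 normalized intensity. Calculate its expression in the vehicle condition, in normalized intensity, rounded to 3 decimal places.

vehicle expression = 142.9 / 22.13 = 6.457

6.457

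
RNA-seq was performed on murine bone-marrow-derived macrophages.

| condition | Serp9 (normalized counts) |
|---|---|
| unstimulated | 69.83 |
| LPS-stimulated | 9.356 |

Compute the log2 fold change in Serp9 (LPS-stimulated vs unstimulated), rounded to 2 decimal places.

-2.90

Fold change = 9.356 / 69.83 = 0.1340
log2(0.1340) = -2.900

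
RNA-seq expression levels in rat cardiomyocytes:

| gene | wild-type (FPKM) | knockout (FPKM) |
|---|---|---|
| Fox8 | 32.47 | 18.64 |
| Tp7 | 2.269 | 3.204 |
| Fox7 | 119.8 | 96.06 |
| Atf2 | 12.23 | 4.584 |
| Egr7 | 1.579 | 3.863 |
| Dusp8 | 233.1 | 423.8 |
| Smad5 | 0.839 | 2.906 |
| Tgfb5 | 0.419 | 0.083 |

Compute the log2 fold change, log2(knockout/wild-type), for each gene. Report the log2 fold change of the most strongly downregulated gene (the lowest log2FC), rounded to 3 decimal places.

log2(18.64/32.47) = -0.801  (Fox8)
log2(3.204/2.269) = 0.498  (Tp7)
log2(96.06/119.8) = -0.319  (Fox7)
log2(4.584/12.23) = -1.416  (Atf2)
log2(3.863/1.579) = 1.291  (Egr7)
log2(423.8/233.1) = 0.862  (Dusp8)
log2(2.906/0.839) = 1.792  (Smad5)
log2(0.083/0.419) = -2.336  (Tgfb5)
Tgfb5 is most strongly downregulated.

-2.336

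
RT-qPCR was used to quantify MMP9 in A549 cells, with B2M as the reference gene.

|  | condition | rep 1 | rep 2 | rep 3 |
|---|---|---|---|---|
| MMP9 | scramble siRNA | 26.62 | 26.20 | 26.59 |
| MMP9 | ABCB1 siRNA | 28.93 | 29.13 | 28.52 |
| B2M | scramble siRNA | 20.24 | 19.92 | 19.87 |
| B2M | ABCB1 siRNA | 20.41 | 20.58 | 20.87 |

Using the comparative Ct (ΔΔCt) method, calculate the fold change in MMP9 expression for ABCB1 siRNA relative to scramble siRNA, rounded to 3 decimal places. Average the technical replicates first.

0.291

Mean Ct: MMP9 scramble siRNA 26.470; MMP9 ABCB1 siRNA 28.860; B2M scramble siRNA 20.010; B2M ABCB1 siRNA 20.620
ΔCt(scramble siRNA) = 26.470 − 20.010 = 6.460
ΔCt(ABCB1 siRNA) = 28.860 − 20.620 = 8.240
ΔΔCt = 8.240 − 6.460 = 1.780
Fold change = 2^(−1.780) = 0.2912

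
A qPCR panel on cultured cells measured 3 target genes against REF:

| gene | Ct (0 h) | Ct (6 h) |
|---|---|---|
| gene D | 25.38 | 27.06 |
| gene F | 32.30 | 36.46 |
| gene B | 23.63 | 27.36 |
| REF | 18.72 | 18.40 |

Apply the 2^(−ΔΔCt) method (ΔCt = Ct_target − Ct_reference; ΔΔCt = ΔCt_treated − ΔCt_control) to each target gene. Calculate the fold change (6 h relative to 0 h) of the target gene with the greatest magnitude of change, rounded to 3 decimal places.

gene D: ΔΔCt = (27.06−18.40) − (25.38−18.72) = 8.66 − 6.66 = 2.00; fold change = 2^-2.00 = 0.250
gene F: ΔΔCt = (36.46−18.40) − (32.30−18.72) = 18.06 − 13.58 = 4.48; fold change = 2^-4.48 = 0.045
gene B: ΔΔCt = (27.36−18.40) − (23.63−18.72) = 8.96 − 4.91 = 4.05; fold change = 2^-4.05 = 0.060
gene F has the largest |ΔΔCt| = 4.48.

0.045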